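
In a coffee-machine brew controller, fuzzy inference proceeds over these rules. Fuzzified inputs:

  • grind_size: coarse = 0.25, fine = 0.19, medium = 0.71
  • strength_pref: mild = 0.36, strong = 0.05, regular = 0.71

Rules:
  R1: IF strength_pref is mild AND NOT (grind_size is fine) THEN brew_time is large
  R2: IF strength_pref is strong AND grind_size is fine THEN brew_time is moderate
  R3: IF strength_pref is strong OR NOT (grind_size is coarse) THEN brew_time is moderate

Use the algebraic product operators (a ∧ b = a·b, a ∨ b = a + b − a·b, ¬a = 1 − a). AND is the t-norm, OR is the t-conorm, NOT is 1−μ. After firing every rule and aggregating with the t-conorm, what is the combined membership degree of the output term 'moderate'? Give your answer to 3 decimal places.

0.765

R1: mild=0.36, ¬fine=1−0.19=0.81; AND[a·b] → w = 0.2916
R2: strong=0.05, fine=0.19; AND[a·b] → w = 0.0095
R3: strong=0.05, ¬coarse=1−0.25=0.75; OR[a + b − a·b] → w = 0.7625
Rules with consequent 'moderate': {R2, R3} → strengths 0.0095, 0.7625
Aggregate via t-conorm [a + b − a·b]: 0.7648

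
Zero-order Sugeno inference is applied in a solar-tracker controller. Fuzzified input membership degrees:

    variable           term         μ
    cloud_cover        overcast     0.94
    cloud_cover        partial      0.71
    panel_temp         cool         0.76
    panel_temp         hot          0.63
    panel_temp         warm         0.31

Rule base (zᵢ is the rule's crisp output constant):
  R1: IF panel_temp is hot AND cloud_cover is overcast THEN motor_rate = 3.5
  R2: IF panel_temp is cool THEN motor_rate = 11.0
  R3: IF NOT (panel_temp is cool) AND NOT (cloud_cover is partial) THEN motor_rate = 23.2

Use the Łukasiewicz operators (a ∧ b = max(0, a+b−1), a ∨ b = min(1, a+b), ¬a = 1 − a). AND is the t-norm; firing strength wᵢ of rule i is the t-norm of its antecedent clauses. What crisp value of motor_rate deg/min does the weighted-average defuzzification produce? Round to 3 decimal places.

R1 (z=3.5): hot=0.63, overcast=0.94; AND[max(0, a+b−1)] → w = 0.57
R2 (z=11.0): cool=0.76 → w = 0.76
R3 (z=23.2): ¬cool=1−0.76=0.24, ¬partial=1−0.71=0.29; AND[max(0, a+b−1)] → w = 0.00
Weighted average = (0.57·3.5 + 0.76·11.0 + 0.00·23.2) / (0.57 + 0.76 + 0.00)
  = 10.3550 / 1.3300 = 7.786

7.786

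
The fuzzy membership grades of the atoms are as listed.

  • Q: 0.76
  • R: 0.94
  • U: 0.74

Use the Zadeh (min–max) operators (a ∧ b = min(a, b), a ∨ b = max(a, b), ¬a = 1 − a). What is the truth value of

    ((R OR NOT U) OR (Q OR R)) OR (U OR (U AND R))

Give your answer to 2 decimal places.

0.94

NOT U = 1 − 0.74 = 0.26
R OR NOT U = max(a, b) on (0.94, 0.26) = 0.94
Q OR R = max(a, b) on (0.76, 0.94) = 0.94
(R OR NOT U) OR (Q OR R) = max(a, b) on (0.94, 0.94) = 0.94
U AND R = min(a, b) on (0.74, 0.94) = 0.74
U OR (U AND R) = max(a, b) on (0.74, 0.74) = 0.74
((R OR NOT U) OR (Q OR R)) OR (U OR (U AND R)) = max(a, b) on (0.94, 0.74) = 0.94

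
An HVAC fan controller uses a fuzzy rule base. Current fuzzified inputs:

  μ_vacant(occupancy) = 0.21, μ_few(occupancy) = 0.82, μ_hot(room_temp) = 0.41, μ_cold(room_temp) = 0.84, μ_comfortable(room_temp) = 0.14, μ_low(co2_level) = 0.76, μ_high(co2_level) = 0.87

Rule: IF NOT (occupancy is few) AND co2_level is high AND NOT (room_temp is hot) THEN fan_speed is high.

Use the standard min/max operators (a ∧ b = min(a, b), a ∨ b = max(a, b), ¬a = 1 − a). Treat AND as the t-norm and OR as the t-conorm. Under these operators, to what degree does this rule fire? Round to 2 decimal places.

0.18

firing strength: ¬few=1−0.82=0.18, high=0.87, ¬hot=1−0.41=0.59; AND[min(a, b)] → w = 0.18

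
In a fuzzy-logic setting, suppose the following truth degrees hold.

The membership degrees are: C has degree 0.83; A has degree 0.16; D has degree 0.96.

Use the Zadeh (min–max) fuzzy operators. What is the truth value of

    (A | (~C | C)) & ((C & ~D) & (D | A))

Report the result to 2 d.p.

0.04

~C = 1 − 0.83 = 0.17
~C | C = max(a, b) on (0.17, 0.83) = 0.83
A | (~C | C) = max(a, b) on (0.16, 0.83) = 0.83
~D = 1 − 0.96 = 0.04
C & ~D = min(a, b) on (0.83, 0.04) = 0.04
D | A = max(a, b) on (0.96, 0.16) = 0.96
(C & ~D) & (D | A) = min(a, b) on (0.04, 0.96) = 0.04
(A | (~C | C)) & ((C & ~D) & (D | A)) = min(a, b) on (0.83, 0.04) = 0.04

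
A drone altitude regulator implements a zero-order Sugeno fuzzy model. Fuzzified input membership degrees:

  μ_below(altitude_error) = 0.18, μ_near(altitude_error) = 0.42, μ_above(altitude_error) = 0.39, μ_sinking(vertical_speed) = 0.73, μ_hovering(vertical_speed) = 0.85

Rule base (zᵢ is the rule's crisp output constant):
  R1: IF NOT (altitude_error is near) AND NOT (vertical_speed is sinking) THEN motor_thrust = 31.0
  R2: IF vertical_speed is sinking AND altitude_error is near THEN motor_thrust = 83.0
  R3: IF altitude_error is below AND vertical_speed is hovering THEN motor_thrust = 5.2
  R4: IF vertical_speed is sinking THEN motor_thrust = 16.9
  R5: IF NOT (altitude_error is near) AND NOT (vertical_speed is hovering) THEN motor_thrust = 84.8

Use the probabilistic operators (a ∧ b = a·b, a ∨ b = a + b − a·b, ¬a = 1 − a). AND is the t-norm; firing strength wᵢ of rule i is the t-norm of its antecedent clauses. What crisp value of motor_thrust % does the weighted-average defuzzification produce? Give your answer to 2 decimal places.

35.45

R1 (z=31.0): ¬near=1−0.42=0.58, ¬sinking=1−0.73=0.27; AND[a·b] → w = 0.1566
R2 (z=83.0): sinking=0.73, near=0.42; AND[a·b] → w = 0.3066
R3 (z=5.2): below=0.18, hovering=0.85; AND[a·b] → w = 0.1530
R4 (z=16.9): sinking=0.73 → w = 0.7300
R5 (z=84.8): ¬near=1−0.42=0.58, ¬hovering=1−0.85=0.15; AND[a·b] → w = 0.0870
Weighted average = (0.1566·31.0 + 0.3066·83.0 + 0.1530·5.2 + 0.7300·16.9 + 0.0870·84.8) / (0.1566 + 0.3066 + 0.1530 + 0.7300 + 0.0870)
  = 50.8126 / 1.4332 = 35.45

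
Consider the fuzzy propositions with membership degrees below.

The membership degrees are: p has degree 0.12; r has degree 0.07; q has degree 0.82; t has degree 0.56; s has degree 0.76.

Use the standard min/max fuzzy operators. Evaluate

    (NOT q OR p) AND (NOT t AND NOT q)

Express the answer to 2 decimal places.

0.18

NOT q = 1 − 0.82 = 0.18
NOT q OR p = max(a, b) on (0.18, 0.12) = 0.18
NOT t = 1 − 0.56 = 0.44
NOT q = 1 − 0.82 = 0.18
NOT t AND NOT q = min(a, b) on (0.44, 0.18) = 0.18
(NOT q OR p) AND (NOT t AND NOT q) = min(a, b) on (0.18, 0.18) = 0.18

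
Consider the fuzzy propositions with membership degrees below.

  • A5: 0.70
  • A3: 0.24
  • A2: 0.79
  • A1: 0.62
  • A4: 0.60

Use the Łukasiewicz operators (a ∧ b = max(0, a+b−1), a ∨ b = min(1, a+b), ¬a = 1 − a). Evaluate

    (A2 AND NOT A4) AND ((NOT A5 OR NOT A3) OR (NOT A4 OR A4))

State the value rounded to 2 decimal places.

0.19

NOT A4 = 1 − 0.60 = 0.40
A2 AND NOT A4 = max(0, a+b−1) on (0.79, 0.40) = 0.19
NOT A5 = 1 − 0.70 = 0.30
NOT A3 = 1 − 0.24 = 0.76
NOT A5 OR NOT A3 = min(1, a+b) on (0.30, 0.76) = 1.00
NOT A4 = 1 − 0.60 = 0.40
NOT A4 OR A4 = min(1, a+b) on (0.40, 0.60) = 1.00
(NOT A5 OR NOT A3) OR (NOT A4 OR A4) = min(1, a+b) on (1.00, 1.00) = 1.00
(A2 AND NOT A4) AND ((NOT A5 OR NOT A3) OR (NOT A4 OR A4)) = max(0, a+b−1) on (0.19, 1.00) = 0.19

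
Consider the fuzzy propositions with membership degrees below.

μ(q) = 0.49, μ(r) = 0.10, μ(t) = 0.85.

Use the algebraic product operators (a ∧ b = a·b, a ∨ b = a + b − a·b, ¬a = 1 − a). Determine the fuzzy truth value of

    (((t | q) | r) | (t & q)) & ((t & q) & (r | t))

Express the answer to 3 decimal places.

0.346

t | q = a + b − a·b on (0.8500, 0.4900) = 0.9235
(t | q) | r = a + b − a·b on (0.9235, 0.1000) = 0.9311
t & q = a·b on (0.8500, 0.4900) = 0.4165
((t | q) | r) | (t & q) = a + b − a·b on (0.9311, 0.4165) = 0.9598
t & q = a·b on (0.8500, 0.4900) = 0.4165
r | t = a + b − a·b on (0.1000, 0.8500) = 0.8650
(t & q) & (r | t) = a·b on (0.4165, 0.8650) = 0.3603
(((t | q) | r) | (t & q)) & ((t & q) & (r | t)) = a·b on (0.9598, 0.3603) = 0.3458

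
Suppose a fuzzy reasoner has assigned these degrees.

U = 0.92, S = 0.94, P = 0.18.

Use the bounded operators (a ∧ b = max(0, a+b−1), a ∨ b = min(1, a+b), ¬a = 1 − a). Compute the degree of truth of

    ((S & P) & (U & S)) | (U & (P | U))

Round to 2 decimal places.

0.92

S & P = max(0, a+b−1) on (0.94, 0.18) = 0.12
U & S = max(0, a+b−1) on (0.92, 0.94) = 0.86
(S & P) & (U & S) = max(0, a+b−1) on (0.12, 0.86) = 0.00
P | U = min(1, a+b) on (0.18, 0.92) = 1.00
U & (P | U) = max(0, a+b−1) on (0.92, 1.00) = 0.92
((S & P) & (U & S)) | (U & (P | U)) = min(1, a+b) on (0.00, 0.92) = 0.92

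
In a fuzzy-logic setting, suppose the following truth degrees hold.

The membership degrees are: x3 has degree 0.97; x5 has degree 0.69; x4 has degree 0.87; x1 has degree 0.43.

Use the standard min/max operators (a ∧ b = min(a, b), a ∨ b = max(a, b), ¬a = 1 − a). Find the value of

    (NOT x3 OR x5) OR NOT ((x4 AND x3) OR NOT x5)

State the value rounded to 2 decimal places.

NOT x3 = 1 − 0.97 = 0.03
NOT x3 OR x5 = max(a, b) on (0.03, 0.69) = 0.69
x4 AND x3 = min(a, b) on (0.87, 0.97) = 0.87
NOT x5 = 1 − 0.69 = 0.31
(x4 AND x3) OR NOT x5 = max(a, b) on (0.87, 0.31) = 0.87
NOT ((x4 AND x3) OR NOT x5) = 1 − 0.87 = 0.13
(NOT x3 OR x5) OR NOT ((x4 AND x3) OR NOT x5) = max(a, b) on (0.69, 0.13) = 0.69

0.69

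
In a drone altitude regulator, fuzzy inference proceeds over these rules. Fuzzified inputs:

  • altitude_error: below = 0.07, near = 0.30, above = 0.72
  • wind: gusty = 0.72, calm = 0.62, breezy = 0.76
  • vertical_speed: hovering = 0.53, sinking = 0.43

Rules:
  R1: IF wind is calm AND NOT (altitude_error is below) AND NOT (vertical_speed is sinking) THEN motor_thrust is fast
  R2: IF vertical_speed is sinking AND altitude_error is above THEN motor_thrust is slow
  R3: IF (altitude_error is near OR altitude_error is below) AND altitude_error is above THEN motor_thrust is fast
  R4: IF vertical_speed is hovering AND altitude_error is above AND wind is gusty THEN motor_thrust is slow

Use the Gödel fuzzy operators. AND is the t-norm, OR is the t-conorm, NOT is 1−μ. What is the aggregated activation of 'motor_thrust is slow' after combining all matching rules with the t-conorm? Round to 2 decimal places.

R1: calm=0.62, ¬below=1−0.07=0.93, ¬sinking=1−0.43=0.57; AND[min(a, b)] → w = 0.57
R2: sinking=0.43, above=0.72; AND[min(a, b)] → w = 0.43
R3: (near=0.30 OR below=0.07) = 0.30; AND[min(a, b)] with above=0.72 → w = 0.30
R4: hovering=0.53, above=0.72, gusty=0.72; AND[min(a, b)] → w = 0.53
Rules with consequent 'slow': {R2, R4} → strengths 0.43, 0.53
Aggregate via t-conorm [max(a, b)]: 0.53

0.53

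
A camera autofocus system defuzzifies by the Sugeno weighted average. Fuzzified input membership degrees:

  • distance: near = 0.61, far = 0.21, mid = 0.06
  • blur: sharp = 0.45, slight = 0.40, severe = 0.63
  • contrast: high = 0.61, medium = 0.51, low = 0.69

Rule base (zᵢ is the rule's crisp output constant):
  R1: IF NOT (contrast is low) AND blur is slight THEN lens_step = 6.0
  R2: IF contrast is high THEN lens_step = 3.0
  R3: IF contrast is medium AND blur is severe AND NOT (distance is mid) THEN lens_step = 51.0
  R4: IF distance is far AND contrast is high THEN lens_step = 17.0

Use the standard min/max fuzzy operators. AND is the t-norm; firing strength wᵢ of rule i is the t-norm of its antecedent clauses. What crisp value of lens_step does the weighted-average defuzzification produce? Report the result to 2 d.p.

20.29

R1 (z=6.0): ¬low=1−0.69=0.31, slight=0.40; AND[min(a, b)] → w = 0.31
R2 (z=3.0): high=0.61 → w = 0.61
R3 (z=51.0): medium=0.51, severe=0.63, ¬mid=1−0.06=0.94; AND[min(a, b)] → w = 0.51
R4 (z=17.0): far=0.21, high=0.61; AND[min(a, b)] → w = 0.21
Weighted average = (0.31·6.0 + 0.61·3.0 + 0.51·51.0 + 0.21·17.0) / (0.31 + 0.61 + 0.51 + 0.21)
  = 33.2700 / 1.6400 = 20.29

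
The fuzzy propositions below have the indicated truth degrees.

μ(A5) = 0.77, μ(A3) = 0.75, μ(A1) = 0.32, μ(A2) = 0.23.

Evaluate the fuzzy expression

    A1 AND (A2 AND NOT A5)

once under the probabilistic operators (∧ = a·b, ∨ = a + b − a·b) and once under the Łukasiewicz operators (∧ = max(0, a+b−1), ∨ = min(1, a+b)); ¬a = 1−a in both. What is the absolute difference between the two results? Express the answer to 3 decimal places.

Under probabilistic:
  NOT A5 = 1 − 0.7700 = 0.2300
  A2 AND NOT A5 = a·b on (0.2300, 0.2300) = 0.0529
  A1 AND (A2 AND NOT A5) = a·b on (0.3200, 0.0529) = 0.0169
  → value = 0.0169
Under Łukasiewicz:
  NOT A5 = 1 − 0.77 = 0.23
  A2 AND NOT A5 = max(0, a+b−1) on (0.23, 0.23) = 0.00
  A1 AND (A2 AND NOT A5) = max(0, a+b−1) on (0.32, 0.00) = 0.00
  → value = 0.0000
|0.0169 − 0.0000| = 0.017

0.017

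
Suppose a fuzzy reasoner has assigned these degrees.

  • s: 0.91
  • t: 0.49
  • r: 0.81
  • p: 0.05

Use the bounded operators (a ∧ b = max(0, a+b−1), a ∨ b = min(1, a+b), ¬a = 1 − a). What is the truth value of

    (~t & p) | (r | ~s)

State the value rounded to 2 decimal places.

0.90

~t = 1 − 0.49 = 0.51
~t & p = max(0, a+b−1) on (0.51, 0.05) = 0.00
~s = 1 − 0.91 = 0.09
r | ~s = min(1, a+b) on (0.81, 0.09) = 0.90
(~t & p) | (r | ~s) = min(1, a+b) on (0.00, 0.90) = 0.90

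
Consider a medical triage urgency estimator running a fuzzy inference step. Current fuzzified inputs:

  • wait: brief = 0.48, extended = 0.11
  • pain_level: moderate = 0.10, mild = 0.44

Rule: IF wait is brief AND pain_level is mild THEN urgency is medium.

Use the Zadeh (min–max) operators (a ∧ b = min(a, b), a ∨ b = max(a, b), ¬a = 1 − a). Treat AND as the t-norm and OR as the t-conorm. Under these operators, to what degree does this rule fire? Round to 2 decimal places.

firing strength: brief=0.48, mild=0.44; AND[min(a, b)] → w = 0.44

0.44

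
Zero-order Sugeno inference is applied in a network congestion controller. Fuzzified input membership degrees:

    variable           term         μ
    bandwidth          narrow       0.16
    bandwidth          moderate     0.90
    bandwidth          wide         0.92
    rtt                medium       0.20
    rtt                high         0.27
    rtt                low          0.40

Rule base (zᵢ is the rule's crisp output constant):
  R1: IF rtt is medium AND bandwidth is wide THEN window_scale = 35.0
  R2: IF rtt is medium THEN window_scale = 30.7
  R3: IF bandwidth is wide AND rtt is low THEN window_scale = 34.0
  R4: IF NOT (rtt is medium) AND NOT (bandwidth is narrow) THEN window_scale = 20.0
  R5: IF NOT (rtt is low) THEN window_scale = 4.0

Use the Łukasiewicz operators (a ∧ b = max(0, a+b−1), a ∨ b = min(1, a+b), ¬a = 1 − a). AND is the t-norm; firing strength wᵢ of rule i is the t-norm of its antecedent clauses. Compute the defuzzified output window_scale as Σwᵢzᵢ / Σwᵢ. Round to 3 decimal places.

R1 (z=35.0): medium=0.20, wide=0.92; AND[max(0, a+b−1)] → w = 0.12
R2 (z=30.7): medium=0.20 → w = 0.20
R3 (z=34.0): wide=0.92, low=0.40; AND[max(0, a+b−1)] → w = 0.32
R4 (z=20.0): ¬medium=1−0.20=0.80, ¬narrow=1−0.16=0.84; AND[max(0, a+b−1)] → w = 0.64
R5 (z=4.0): ¬low=1−0.40=0.60 → w = 0.60
Weighted average = (0.12·35.0 + 0.20·30.7 + 0.32·34.0 + 0.64·20.0 + 0.60·4.0) / (0.12 + 0.20 + 0.32 + 0.64 + 0.60)
  = 36.4200 / 1.8800 = 19.372

19.372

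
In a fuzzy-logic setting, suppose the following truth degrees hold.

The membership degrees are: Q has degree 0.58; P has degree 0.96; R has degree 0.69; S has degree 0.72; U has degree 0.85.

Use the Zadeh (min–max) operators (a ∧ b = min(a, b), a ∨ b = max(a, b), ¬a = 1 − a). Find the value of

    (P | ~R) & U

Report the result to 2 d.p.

0.85

~R = 1 − 0.69 = 0.31
P | ~R = max(a, b) on (0.96, 0.31) = 0.96
(P | ~R) & U = min(a, b) on (0.96, 0.85) = 0.85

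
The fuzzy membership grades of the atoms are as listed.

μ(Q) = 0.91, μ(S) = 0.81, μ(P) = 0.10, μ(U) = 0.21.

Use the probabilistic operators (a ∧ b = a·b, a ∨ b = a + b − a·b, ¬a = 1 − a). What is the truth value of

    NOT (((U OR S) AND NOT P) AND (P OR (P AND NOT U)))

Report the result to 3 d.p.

U OR S = a + b − a·b on (0.2100, 0.8100) = 0.8499
NOT P = 1 − 0.1000 = 0.9000
(U OR S) AND NOT P = a·b on (0.8499, 0.9000) = 0.7649
NOT U = 1 − 0.2100 = 0.7900
P AND NOT U = a·b on (0.1000, 0.7900) = 0.0790
P OR (P AND NOT U) = a + b − a·b on (0.1000, 0.0790) = 0.1711
((U OR S) AND NOT P) AND (P OR (P AND NOT U)) = a·b on (0.7649, 0.1711) = 0.1309
NOT (((U OR S) AND NOT P) AND (P OR (P AND NOT U))) = 1 − 0.1309 = 0.8691

0.869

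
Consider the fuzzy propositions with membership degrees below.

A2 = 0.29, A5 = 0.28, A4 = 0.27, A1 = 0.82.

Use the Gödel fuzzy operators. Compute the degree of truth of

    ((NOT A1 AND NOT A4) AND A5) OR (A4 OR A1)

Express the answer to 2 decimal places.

0.82

NOT A1 = 1 − 0.82 = 0.18
NOT A4 = 1 − 0.27 = 0.73
NOT A1 AND NOT A4 = min(a, b) on (0.18, 0.73) = 0.18
(NOT A1 AND NOT A4) AND A5 = min(a, b) on (0.18, 0.28) = 0.18
A4 OR A1 = max(a, b) on (0.27, 0.82) = 0.82
((NOT A1 AND NOT A4) AND A5) OR (A4 OR A1) = max(a, b) on (0.18, 0.82) = 0.82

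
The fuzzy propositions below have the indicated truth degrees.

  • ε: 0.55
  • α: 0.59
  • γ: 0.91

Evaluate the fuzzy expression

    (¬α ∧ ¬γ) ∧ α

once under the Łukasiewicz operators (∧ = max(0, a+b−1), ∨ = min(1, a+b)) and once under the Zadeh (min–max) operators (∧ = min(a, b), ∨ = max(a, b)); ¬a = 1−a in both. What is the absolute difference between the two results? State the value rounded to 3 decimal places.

Under Łukasiewicz:
  ¬α = 1 − 0.59 = 0.41
  ¬γ = 1 − 0.91 = 0.09
  ¬α ∧ ¬γ = max(0, a+b−1) on (0.41, 0.09) = 0.00
  (¬α ∧ ¬γ) ∧ α = max(0, a+b−1) on (0.00, 0.59) = 0.00
  → value = 0.0000
Under Zadeh (min–max):
  ¬α = 1 − 0.59 = 0.41
  ¬γ = 1 − 0.91 = 0.09
  ¬α ∧ ¬γ = min(a, b) on (0.41, 0.09) = 0.09
  (¬α ∧ ¬γ) ∧ α = min(a, b) on (0.09, 0.59) = 0.09
  → value = 0.0900
|0.0000 − 0.0900| = 0.090

0.090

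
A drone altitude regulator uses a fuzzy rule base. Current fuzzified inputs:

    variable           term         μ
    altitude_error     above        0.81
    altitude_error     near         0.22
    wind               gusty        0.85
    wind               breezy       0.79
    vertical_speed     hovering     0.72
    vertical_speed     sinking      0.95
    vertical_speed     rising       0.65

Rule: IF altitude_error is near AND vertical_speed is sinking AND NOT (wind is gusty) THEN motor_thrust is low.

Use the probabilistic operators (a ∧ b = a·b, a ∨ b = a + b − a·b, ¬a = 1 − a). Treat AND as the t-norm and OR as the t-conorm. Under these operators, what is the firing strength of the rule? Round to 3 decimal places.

0.031

firing strength: near=0.22, sinking=0.95, ¬gusty=1−0.85=0.15; AND[a·b] → w = 0.0314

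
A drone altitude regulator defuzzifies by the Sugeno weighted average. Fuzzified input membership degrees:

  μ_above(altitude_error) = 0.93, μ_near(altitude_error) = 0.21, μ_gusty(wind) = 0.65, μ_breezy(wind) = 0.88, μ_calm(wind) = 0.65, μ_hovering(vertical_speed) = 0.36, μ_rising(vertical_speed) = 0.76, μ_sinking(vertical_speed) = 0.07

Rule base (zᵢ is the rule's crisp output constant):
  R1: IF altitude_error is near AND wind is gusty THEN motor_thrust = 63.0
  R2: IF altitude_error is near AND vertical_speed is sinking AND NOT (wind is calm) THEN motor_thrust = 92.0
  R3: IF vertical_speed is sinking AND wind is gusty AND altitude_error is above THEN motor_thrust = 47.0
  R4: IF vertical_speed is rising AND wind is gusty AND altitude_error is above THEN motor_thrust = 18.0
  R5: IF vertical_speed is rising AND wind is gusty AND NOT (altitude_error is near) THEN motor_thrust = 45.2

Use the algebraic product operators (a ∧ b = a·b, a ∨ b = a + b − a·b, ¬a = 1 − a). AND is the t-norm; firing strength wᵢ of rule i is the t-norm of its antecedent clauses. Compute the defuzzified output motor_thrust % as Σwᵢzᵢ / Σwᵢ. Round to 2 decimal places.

35.77

R1 (z=63.0): near=0.21, gusty=0.65; AND[a·b] → w = 0.1365
R2 (z=92.0): near=0.21, sinking=0.07, ¬calm=1−0.65=0.35; AND[a·b] → w = 0.0051
R3 (z=47.0): sinking=0.07, gusty=0.65, above=0.93; AND[a·b] → w = 0.0423
R4 (z=18.0): rising=0.76, gusty=0.65, above=0.93; AND[a·b] → w = 0.4594
R5 (z=45.2): rising=0.76, gusty=0.65, ¬near=1−0.21=0.79; AND[a·b] → w = 0.3903
Weighted average = (0.1365·63.0 + 0.0051·92.0 + 0.0423·47.0 + 0.4594·18.0 + 0.3903·45.2) / (0.1365 + 0.0051 + 0.0423 + 0.4594 + 0.3903)
  = 36.9710 / 1.0336 = 35.77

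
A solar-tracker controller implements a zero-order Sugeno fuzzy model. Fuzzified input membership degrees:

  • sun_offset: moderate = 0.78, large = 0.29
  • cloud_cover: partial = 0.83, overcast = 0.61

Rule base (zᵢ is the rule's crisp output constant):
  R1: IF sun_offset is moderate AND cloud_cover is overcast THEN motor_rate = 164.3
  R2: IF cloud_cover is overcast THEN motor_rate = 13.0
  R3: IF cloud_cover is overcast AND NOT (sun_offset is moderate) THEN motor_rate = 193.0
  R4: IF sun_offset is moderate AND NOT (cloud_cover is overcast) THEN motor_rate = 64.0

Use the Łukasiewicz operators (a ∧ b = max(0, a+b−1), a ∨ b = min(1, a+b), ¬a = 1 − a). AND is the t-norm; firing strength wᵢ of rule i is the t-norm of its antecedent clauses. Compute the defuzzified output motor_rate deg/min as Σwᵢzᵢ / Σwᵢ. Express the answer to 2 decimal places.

R1 (z=164.3): moderate=0.78, overcast=0.61; AND[max(0, a+b−1)] → w = 0.39
R2 (z=13.0): overcast=0.61 → w = 0.61
R3 (z=193.0): overcast=0.61, ¬moderate=1−0.78=0.22; AND[max(0, a+b−1)] → w = 0.00
R4 (z=64.0): moderate=0.78, ¬overcast=1−0.61=0.39; AND[max(0, a+b−1)] → w = 0.17
Weighted average = (0.39·164.3 + 0.61·13.0 + 0.00·193.0 + 0.17·64.0) / (0.39 + 0.61 + 0.00 + 0.17)
  = 82.8870 / 1.1700 = 70.84

70.84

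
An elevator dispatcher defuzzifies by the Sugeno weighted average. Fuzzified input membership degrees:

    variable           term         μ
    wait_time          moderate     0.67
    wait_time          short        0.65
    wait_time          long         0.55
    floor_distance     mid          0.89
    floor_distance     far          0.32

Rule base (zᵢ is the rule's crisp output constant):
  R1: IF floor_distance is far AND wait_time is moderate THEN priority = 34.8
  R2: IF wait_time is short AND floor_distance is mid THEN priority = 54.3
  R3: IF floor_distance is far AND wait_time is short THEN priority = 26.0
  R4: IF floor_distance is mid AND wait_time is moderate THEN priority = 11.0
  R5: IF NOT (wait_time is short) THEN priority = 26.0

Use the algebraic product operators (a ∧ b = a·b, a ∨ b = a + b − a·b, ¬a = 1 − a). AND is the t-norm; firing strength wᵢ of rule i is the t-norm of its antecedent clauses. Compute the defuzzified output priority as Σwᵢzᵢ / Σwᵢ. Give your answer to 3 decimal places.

R1 (z=34.8): far=0.32, moderate=0.67; AND[a·b] → w = 0.2144
R2 (z=54.3): short=0.65, mid=0.89; AND[a·b] → w = 0.5785
R3 (z=26.0): far=0.32, short=0.65; AND[a·b] → w = 0.2080
R4 (z=11.0): mid=0.89, moderate=0.67; AND[a·b] → w = 0.5963
R5 (z=26.0): ¬short=1−0.65=0.35 → w = 0.3500
Weighted average = (0.2144·34.8 + 0.5785·54.3 + 0.2080·26.0 + 0.5963·11.0 + 0.3500·26.0) / (0.2144 + 0.5785 + 0.2080 + 0.5963 + 0.3500)
  = 59.9410 / 1.9472 = 30.783

30.783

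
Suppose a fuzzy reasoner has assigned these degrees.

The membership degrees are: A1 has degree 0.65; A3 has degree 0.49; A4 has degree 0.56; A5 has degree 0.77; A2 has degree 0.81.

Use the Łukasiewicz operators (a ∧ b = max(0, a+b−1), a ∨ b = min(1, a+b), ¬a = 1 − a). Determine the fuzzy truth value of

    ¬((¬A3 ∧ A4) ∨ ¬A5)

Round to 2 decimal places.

¬A3 = 1 − 0.49 = 0.51
¬A3 ∧ A4 = max(0, a+b−1) on (0.51, 0.56) = 0.07
¬A5 = 1 − 0.77 = 0.23
(¬A3 ∧ A4) ∨ ¬A5 = min(1, a+b) on (0.07, 0.23) = 0.30
¬((¬A3 ∧ A4) ∨ ¬A5) = 1 − 0.30 = 0.70

0.70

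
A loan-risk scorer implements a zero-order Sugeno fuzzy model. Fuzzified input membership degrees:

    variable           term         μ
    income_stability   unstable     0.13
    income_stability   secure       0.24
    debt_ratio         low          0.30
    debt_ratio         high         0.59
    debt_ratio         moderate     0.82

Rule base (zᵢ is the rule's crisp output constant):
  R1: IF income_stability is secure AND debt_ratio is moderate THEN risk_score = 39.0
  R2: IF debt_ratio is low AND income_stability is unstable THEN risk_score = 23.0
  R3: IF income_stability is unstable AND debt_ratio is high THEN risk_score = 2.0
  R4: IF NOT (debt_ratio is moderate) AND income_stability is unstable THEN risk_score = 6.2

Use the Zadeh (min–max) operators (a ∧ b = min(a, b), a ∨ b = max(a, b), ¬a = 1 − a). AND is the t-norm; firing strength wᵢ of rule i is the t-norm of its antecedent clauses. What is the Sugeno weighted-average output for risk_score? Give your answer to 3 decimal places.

21.295

R1 (z=39.0): secure=0.24, moderate=0.82; AND[min(a, b)] → w = 0.24
R2 (z=23.0): low=0.30, unstable=0.13; AND[min(a, b)] → w = 0.13
R3 (z=2.0): unstable=0.13, high=0.59; AND[min(a, b)] → w = 0.13
R4 (z=6.2): ¬moderate=1−0.82=0.18, unstable=0.13; AND[min(a, b)] → w = 0.13
Weighted average = (0.24·39.0 + 0.13·23.0 + 0.13·2.0 + 0.13·6.2) / (0.24 + 0.13 + 0.13 + 0.13)
  = 13.4160 / 0.6300 = 21.295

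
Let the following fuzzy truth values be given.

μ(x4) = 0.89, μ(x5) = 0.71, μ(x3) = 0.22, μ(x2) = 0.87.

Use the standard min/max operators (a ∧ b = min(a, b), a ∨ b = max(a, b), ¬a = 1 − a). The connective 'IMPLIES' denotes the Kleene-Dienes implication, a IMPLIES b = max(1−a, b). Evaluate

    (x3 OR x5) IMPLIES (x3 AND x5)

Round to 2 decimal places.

0.29

x3 OR x5 = max(a, b) on (0.22, 0.71) = 0.71
x3 AND x5 = min(a, b) on (0.22, 0.71) = 0.22
(x3 OR x5) IMPLIES (x3 AND x5)  [Kleene-Dienes: max(1−a, b)] with a=0.71, b=0.22 → 0.29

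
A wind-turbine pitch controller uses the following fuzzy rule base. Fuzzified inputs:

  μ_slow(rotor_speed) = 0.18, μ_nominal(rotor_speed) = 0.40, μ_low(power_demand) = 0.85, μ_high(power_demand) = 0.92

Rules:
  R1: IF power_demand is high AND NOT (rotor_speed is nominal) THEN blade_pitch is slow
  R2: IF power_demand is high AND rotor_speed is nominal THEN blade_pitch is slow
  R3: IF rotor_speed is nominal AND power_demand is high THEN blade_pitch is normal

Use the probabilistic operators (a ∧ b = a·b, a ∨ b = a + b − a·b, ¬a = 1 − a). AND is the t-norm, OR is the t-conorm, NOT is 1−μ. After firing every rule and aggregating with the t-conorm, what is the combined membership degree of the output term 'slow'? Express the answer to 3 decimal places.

0.717

R1: high=0.92, ¬nominal=1−0.40=0.60; AND[a·b] → w = 0.5520
R2: high=0.92, nominal=0.40; AND[a·b] → w = 0.3680
R3: nominal=0.40, high=0.92; AND[a·b] → w = 0.3680
Rules with consequent 'slow': {R1, R2} → strengths 0.5520, 0.3680
Aggregate via t-conorm [a + b − a·b]: 0.7169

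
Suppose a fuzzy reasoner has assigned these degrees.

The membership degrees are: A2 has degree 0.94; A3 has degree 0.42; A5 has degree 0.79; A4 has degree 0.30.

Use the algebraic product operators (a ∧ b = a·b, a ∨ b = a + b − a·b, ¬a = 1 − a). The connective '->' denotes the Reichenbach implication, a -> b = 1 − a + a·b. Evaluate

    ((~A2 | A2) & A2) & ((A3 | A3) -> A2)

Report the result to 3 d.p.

0.852

~A2 = 1 − 0.9400 = 0.0600
~A2 | A2 = a + b − a·b on (0.0600, 0.9400) = 0.9436
(~A2 | A2) & A2 = a·b on (0.9436, 0.9400) = 0.8870
A3 | A3 = a + b − a·b on (0.4200, 0.4200) = 0.6636
(A3 | A3) -> A2  [Reichenbach: 1 − a + a·b] with a=0.6636, b=0.9400 → 0.9602
((~A2 | A2) & A2) & ((A3 | A3) -> A2) = a·b on (0.8870, 0.9602) = 0.8517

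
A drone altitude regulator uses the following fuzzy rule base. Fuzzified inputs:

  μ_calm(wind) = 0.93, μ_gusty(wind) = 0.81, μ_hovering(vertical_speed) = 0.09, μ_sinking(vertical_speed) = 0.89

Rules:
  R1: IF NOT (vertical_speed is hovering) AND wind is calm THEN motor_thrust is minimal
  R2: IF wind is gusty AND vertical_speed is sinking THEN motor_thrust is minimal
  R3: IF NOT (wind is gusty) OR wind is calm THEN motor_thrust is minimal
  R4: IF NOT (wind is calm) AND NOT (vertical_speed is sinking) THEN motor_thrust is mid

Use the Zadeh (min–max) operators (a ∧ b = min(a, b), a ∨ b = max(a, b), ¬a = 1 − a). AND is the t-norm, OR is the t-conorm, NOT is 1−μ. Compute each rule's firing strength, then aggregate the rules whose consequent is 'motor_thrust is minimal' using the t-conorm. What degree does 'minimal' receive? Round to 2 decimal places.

R1: ¬hovering=1−0.09=0.91, calm=0.93; AND[min(a, b)] → w = 0.91
R2: gusty=0.81, sinking=0.89; AND[min(a, b)] → w = 0.81
R3: ¬gusty=1−0.81=0.19, calm=0.93; OR[max(a, b)] → w = 0.93
R4: ¬calm=1−0.93=0.07, ¬sinking=1−0.89=0.11; AND[min(a, b)] → w = 0.07
Rules with consequent 'minimal': {R1, R2, R3} → strengths 0.91, 0.81, 0.93
Aggregate via t-conorm [max(a, b)]: 0.93

0.93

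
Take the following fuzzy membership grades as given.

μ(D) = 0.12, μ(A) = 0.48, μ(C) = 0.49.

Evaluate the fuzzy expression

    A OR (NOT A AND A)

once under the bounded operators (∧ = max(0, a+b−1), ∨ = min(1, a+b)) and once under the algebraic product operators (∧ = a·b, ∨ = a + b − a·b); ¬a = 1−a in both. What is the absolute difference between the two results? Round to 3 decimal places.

Under bounded:
  NOT A = 1 − 0.48 = 0.52
  NOT A AND A = max(0, a+b−1) on (0.52, 0.48) = 0.00
  A OR (NOT A AND A) = min(1, a+b) on (0.48, 0.00) = 0.48
  → value = 0.4800
Under algebraic product:
  NOT A = 1 − 0.4800 = 0.5200
  NOT A AND A = a·b on (0.5200, 0.4800) = 0.2496
  A OR (NOT A AND A) = a + b − a·b on (0.4800, 0.2496) = 0.6098
  → value = 0.6098
|0.4800 − 0.6098| = 0.130

0.130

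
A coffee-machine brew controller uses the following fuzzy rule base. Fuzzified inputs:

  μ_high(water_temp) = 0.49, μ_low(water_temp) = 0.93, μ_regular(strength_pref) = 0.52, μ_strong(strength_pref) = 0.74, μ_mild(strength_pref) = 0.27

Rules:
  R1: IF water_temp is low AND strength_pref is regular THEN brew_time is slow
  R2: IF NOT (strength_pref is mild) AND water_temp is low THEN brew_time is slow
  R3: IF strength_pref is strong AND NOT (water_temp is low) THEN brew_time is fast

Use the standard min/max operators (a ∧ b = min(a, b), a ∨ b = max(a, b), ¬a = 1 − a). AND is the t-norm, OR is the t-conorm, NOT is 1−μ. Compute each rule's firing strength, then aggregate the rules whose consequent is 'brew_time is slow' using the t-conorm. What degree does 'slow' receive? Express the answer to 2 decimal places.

R1: low=0.93, regular=0.52; AND[min(a, b)] → w = 0.52
R2: ¬mild=1−0.27=0.73, low=0.93; AND[min(a, b)] → w = 0.73
R3: strong=0.74, ¬low=1−0.93=0.07; AND[min(a, b)] → w = 0.07
Rules with consequent 'slow': {R1, R2} → strengths 0.52, 0.73
Aggregate via t-conorm [max(a, b)]: 0.73

0.73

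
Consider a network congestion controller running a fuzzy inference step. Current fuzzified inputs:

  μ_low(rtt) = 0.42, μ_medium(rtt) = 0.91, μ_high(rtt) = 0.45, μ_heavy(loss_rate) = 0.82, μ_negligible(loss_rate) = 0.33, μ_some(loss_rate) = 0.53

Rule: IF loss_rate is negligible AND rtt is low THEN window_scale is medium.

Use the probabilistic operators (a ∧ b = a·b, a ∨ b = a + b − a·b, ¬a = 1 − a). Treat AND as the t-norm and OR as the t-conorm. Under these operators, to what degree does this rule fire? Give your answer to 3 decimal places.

firing strength: negligible=0.33, low=0.42; AND[a·b] → w = 0.1386

0.139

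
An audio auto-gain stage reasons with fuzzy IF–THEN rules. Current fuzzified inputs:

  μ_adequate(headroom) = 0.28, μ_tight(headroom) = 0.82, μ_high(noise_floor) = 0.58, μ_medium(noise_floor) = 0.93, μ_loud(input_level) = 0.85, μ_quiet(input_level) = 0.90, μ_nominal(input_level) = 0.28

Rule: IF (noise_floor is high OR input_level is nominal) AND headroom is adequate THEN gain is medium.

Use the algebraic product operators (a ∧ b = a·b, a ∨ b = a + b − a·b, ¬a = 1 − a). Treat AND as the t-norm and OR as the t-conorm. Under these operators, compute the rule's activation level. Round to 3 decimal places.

firing strength: (high=0.58 OR nominal=0.28) = 0.6976; AND[a·b] with adequate=0.28 → w = 0.1953

0.195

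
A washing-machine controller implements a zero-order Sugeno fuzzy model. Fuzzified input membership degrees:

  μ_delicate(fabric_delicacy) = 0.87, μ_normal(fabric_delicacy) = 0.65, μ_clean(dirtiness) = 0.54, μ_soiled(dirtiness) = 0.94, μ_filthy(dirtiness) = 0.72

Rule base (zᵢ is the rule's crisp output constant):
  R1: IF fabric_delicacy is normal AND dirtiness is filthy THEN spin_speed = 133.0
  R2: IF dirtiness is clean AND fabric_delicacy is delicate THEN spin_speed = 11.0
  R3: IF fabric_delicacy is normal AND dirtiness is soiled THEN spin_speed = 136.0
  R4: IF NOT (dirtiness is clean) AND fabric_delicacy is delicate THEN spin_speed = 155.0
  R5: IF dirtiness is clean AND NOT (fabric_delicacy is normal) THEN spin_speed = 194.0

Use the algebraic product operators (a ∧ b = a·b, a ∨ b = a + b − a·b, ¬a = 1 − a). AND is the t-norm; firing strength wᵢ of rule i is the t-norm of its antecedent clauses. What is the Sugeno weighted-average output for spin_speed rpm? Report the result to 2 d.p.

116.56

R1 (z=133.0): normal=0.65, filthy=0.72; AND[a·b] → w = 0.4680
R2 (z=11.0): clean=0.54, delicate=0.87; AND[a·b] → w = 0.4698
R3 (z=136.0): normal=0.65, soiled=0.94; AND[a·b] → w = 0.6110
R4 (z=155.0): ¬clean=1−0.54=0.46, delicate=0.87; AND[a·b] → w = 0.4002
R5 (z=194.0): clean=0.54, ¬normal=1−0.65=0.35; AND[a·b] → w = 0.1890
Weighted average = (0.4680·133.0 + 0.4698·11.0 + 0.6110·136.0 + 0.4002·155.0 + 0.1890·194.0) / (0.4680 + 0.4698 + 0.6110 + 0.4002 + 0.1890)
  = 249.2048 / 2.1380 = 116.56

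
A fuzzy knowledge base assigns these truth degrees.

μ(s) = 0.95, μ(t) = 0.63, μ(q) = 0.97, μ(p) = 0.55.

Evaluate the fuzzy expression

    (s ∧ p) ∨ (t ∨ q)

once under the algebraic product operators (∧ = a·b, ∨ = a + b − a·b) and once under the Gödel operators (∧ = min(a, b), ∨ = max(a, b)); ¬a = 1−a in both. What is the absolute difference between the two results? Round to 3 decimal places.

0.025

Under algebraic product:
  s ∧ p = a·b on (0.9500, 0.5500) = 0.5225
  t ∨ q = a + b − a·b on (0.6300, 0.9700) = 0.9889
  (s ∧ p) ∨ (t ∨ q) = a + b − a·b on (0.5225, 0.9889) = 0.9947
  → value = 0.9947
Under Gödel:
  s ∧ p = min(a, b) on (0.95, 0.55) = 0.55
  t ∨ q = max(a, b) on (0.63, 0.97) = 0.97
  (s ∧ p) ∨ (t ∨ q) = max(a, b) on (0.55, 0.97) = 0.97
  → value = 0.9700
|0.9947 − 0.9700| = 0.025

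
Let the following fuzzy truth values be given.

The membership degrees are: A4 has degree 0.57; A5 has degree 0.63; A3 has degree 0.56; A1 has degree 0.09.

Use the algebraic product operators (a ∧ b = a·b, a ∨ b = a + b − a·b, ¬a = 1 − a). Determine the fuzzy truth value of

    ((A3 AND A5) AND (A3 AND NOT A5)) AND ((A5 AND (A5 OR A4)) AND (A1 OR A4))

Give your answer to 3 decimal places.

A3 AND A5 = a·b on (0.5600, 0.6300) = 0.3528
NOT A5 = 1 − 0.6300 = 0.3700
A3 AND NOT A5 = a·b on (0.5600, 0.3700) = 0.2072
(A3 AND A5) AND (A3 AND NOT A5) = a·b on (0.3528, 0.2072) = 0.0731
A5 OR A4 = a + b − a·b on (0.6300, 0.5700) = 0.8409
A5 AND (A5 OR A4) = a·b on (0.6300, 0.8409) = 0.5298
A1 OR A4 = a + b − a·b on (0.0900, 0.5700) = 0.6087
(A5 AND (A5 OR A4)) AND (A1 OR A4) = a·b on (0.5298, 0.6087) = 0.3225
((A3 AND A5) AND (A3 AND NOT A5)) AND ((A5 AND (A5 OR A4)) AND (A1 OR A4)) = a·b on (0.0731, 0.3225) = 0.0236

0.024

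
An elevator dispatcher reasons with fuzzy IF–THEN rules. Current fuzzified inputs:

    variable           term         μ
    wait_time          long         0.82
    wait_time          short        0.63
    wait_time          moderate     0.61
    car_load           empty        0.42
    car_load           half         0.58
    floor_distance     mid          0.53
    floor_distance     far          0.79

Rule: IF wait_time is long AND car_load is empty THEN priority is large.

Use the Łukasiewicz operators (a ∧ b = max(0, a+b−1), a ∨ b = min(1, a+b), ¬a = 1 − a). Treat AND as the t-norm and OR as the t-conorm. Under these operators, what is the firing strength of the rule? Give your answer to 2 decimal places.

0.24

firing strength: long=0.82, empty=0.42; AND[max(0, a+b−1)] → w = 0.24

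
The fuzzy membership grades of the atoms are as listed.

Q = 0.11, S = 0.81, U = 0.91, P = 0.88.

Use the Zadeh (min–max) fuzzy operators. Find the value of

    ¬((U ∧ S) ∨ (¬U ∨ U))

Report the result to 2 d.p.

U ∧ S = min(a, b) on (0.91, 0.81) = 0.81
¬U = 1 − 0.91 = 0.09
¬U ∨ U = max(a, b) on (0.09, 0.91) = 0.91
(U ∧ S) ∨ (¬U ∨ U) = max(a, b) on (0.81, 0.91) = 0.91
¬((U ∧ S) ∨ (¬U ∨ U)) = 1 − 0.91 = 0.09

0.09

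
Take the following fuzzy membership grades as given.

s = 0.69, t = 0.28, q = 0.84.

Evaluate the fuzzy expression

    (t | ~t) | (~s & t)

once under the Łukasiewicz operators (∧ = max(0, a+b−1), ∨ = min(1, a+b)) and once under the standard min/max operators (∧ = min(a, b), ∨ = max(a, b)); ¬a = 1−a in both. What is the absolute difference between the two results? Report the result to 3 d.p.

0.280

Under Łukasiewicz:
  ~t = 1 − 0.28 = 0.72
  t | ~t = min(1, a+b) on (0.28, 0.72) = 1.00
  ~s = 1 − 0.69 = 0.31
  ~s & t = max(0, a+b−1) on (0.31, 0.28) = 0.00
  (t | ~t) | (~s & t) = min(1, a+b) on (1.00, 0.00) = 1.00
  → value = 1.0000
Under standard min/max:
  ~t = 1 − 0.28 = 0.72
  t | ~t = max(a, b) on (0.28, 0.72) = 0.72
  ~s = 1 − 0.69 = 0.31
  ~s & t = min(a, b) on (0.31, 0.28) = 0.28
  (t | ~t) | (~s & t) = max(a, b) on (0.72, 0.28) = 0.72
  → value = 0.7200
|1.0000 − 0.7200| = 0.280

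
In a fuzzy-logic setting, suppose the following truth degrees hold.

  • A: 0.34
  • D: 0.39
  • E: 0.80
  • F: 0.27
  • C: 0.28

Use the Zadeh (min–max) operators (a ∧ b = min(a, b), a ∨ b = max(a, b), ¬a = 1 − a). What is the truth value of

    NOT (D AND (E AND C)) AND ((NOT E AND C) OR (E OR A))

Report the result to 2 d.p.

0.72

E AND C = min(a, b) on (0.80, 0.28) = 0.28
D AND (E AND C) = min(a, b) on (0.39, 0.28) = 0.28
NOT (D AND (E AND C)) = 1 − 0.28 = 0.72
NOT E = 1 − 0.80 = 0.20
NOT E AND C = min(a, b) on (0.20, 0.28) = 0.20
E OR A = max(a, b) on (0.80, 0.34) = 0.80
(NOT E AND C) OR (E OR A) = max(a, b) on (0.20, 0.80) = 0.80
NOT (D AND (E AND C)) AND ((NOT E AND C) OR (E OR A)) = min(a, b) on (0.72, 0.80) = 0.72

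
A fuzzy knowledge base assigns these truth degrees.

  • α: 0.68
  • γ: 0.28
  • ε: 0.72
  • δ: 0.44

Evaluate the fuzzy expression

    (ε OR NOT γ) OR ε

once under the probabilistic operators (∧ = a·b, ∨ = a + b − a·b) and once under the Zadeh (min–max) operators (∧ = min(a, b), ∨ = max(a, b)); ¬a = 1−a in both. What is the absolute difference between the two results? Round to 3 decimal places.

0.258

Under probabilistic:
  NOT γ = 1 − 0.2800 = 0.7200
  ε OR NOT γ = a + b − a·b on (0.7200, 0.7200) = 0.9216
  (ε OR NOT γ) OR ε = a + b − a·b on (0.9216, 0.7200) = 0.9780
  → value = 0.9780
Under Zadeh (min–max):
  NOT γ = 1 − 0.28 = 0.72
  ε OR NOT γ = max(a, b) on (0.72, 0.72) = 0.72
  (ε OR NOT γ) OR ε = max(a, b) on (0.72, 0.72) = 0.72
  → value = 0.7200
|0.9780 − 0.7200| = 0.258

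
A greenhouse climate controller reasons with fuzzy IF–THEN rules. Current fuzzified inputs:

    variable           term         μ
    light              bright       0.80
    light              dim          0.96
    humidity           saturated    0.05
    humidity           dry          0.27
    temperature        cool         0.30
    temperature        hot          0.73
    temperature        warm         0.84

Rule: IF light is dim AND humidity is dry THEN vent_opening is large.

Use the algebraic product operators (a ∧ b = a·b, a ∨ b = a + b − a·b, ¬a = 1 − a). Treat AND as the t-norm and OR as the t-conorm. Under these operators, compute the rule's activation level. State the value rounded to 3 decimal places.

firing strength: dim=0.96, dry=0.27; AND[a·b] → w = 0.2592

0.259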